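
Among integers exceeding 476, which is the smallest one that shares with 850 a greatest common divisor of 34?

gcd(a, 850) = 34 forces 34 | a; write a = 34s. Then gcd(34s, 34·25) = 34·gcd(s, 25), so need gcd(s, 25) = 1.
34s > 476 gives s ≥ 15. The least s ≥ 15 coprime to 25 is 16, so a = 34·16 = 544.

544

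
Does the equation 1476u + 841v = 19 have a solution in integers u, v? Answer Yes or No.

Yes

gcd(1476, 841): 1476 = 1·841 + 635; 841 = 1·635 + 206; 635 = 3·206 + 17; 206 = 12·17 + 2; 17 = 8·2 + 1; 2 = 2·1 + 0 → 1
1 divides 19, so a solution exists.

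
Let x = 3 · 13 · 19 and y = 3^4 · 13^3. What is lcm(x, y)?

max exponent per prime: 3^4 · 13^3 · 19 = 3381183

3381183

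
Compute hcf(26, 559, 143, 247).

26 = 2 · 13; 559 = 13 · 43; 143 = 11 · 13; 247 = 13 · 19
gcd takes min exponent of each prime: 13 = 13

13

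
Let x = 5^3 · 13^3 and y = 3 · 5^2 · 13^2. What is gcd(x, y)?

min exponent per shared prime: 5^2 · 13^2 = 4225

4225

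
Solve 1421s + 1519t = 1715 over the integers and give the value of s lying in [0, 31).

29

Euclid: 1519 = 1·1421 + 98; 1421 = 14·98 + 49; 98 = 2·49 + 0 → gcd = 49; 1715 = 49·35.
Back-substitution yields 1421·(15) + 1519·(-14) = 49, so one solution is s = 15·35 = 525, t = -14·35 = -490.
Solutions in s differ by 1519/49 = 31; the one in [0, 31) is 525 mod 31 = 29.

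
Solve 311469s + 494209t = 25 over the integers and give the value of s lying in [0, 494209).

Reduce mod 494209: 311469s ≡ 25 (mod 494209). With g = gcd(311469, 494209) = 1 dividing 25, divide through: 311469s ≡ 25 (mod 494209).
Since gcd(311469, 494209) = 1, s ≡ 25·(311469)⁻¹ ≡ 219073 (mod 494209). Smallest non-negative: 219073.

219073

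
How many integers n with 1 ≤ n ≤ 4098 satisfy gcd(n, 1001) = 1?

Prime factors of 1001: 7, 11, 13. Count integers ≤ 4098 divisible by none of them.
By inclusion–exclusion: 4098 − ⌊4098/7⌋ − ⌊4098/11⌋ − ⌊4098/13⌋ + ⌊4098/77⌋ + ⌊4098/91⌋ + ⌊4098/143⌋ − ⌊4098/1001⌋ = 2948.

2948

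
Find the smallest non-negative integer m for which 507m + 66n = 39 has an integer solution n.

gcd(507, 66) = 3 (Euclid: 507 = 7·66 + 45; 66 = 1·45 + 21; 45 = 2·21 + 3; 21 = 7·3 + 0), and 3 | 39.
Extended Euclid: 507·(3) + 66·(-23) = 3. Scale by 13: m₀ = 39.
General solution m = m₀ + 22t; reducing mod 22 gives m = 17 (and n = -130).

17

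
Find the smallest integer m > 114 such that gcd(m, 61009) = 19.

Multiples of 19 above 114: 19·7, 19·8, … . Need the cofactor coprime to 61009/19 = 3211.
Checking s = 7, 8, … the first with gcd(s, 3211) = 1 is s = 7, giving 133.

133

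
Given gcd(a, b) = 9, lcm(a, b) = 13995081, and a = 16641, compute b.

7569

a·b = gcd·lcm = 9·13995081 = 125955729, so b = 125955729/16641 = 7569.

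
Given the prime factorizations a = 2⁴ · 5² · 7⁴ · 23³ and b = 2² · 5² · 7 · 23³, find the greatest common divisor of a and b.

min exponent per shared prime: 2² · 5² · 7 · 23³ = 8516900

8516900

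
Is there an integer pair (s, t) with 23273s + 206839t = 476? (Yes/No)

By Bézout, 23273s + 206839t = 476 has integer solutions iff gcd(23273, 206839) | 476.
Euclid: 206839 = 8·23273 + 20655; 23273 = 1·20655 + 2618; 20655 = 7·2618 + 2329; 2618 = 1·2329 + 289; 2329 = 8·289 + 17; 289 = 17·17 + 0. gcd = 17; 476 mod 17 = 0. Yes.

Yes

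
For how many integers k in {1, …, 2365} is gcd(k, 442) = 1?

Prime factors of 442: 2, 13, 17. Count integers ≤ 2365 divisible by none of them.
By inclusion–exclusion: 2365 − ⌊2365/2⌋ − ⌊2365/13⌋ − ⌊2365/17⌋ + ⌊2365/26⌋ + ⌊2365/34⌋ + ⌊2365/221⌋ − ⌊2365/442⌋ = 1027.

1027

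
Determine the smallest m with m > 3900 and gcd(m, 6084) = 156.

Multiples of 156 above 3900: 156·26, 156·27, … . Need the cofactor coprime to 6084/156 = 39.
Checking s = 26, 27, … the first with gcd(s, 39) = 1 is s = 28, giving 4368.

4368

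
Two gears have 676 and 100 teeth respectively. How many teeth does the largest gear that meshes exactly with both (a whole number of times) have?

Euclid: 676 = 6·100 + 76; 100 = 1·76 + 24; 76 = 3·24 + 4; 24 = 6·4 + 0. Last nonzero remainder: 4.

4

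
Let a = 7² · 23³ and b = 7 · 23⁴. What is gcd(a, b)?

85169

min exponent per shared prime: 7 · 23³ = 85169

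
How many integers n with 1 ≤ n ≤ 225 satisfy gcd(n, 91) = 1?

178

Prime factors of 91: 7, 13. Count integers ≤ 225 divisible by none of them.
By inclusion–exclusion: 225 − ⌊225/7⌋ − ⌊225/13⌋ + ⌊225/91⌋ = 178.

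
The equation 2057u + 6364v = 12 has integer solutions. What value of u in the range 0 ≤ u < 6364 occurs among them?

Euclid: 6364 = 3·2057 + 193; 2057 = 10·193 + 127; 193 = 1·127 + 66; 127 = 1·66 + 61; 66 = 1·61 + 5; 61 = 12·5 + 1; 5 = 5·1 + 0 → gcd = 1; 12 = 1·12.
Back-substitution yields 2057·(1253) + 6364·(-405) = 1, so one solution is u = 1253·12 = 15036, v = -405·12 = -4860.
Solutions in u differ by 6364/1 = 6364; the one in [0, 6364) is 15036 mod 6364 = 2308.

2308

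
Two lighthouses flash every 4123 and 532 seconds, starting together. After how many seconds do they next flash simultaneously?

4123 = 7 · 19 · 31; 532 = 2² · 7 · 19
max exponents: 2² · 7 · 19 · 31 = 16492

16492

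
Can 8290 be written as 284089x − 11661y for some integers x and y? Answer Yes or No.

gcd(284089, 11661): 284089 = 24·11661 + 4225; 11661 = 2·4225 + 3211; 4225 = 1·3211 + 1014; 3211 = 3·1014 + 169; 1014 = 6·169 + 0 → 169
169 does not divide 8290, so a solution does not exist.

No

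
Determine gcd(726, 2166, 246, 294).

726 = 2 · 3 · 11²; 2166 = 2 · 3 · 19²; 246 = 2 · 3 · 41; 294 = 2 · 3 · 7²
gcd takes min exponent of each prime: 2 · 3 = 6

6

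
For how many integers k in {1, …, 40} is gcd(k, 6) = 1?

13

Prime factors of 6: 2, 3. Count integers ≤ 40 divisible by none of them.
By inclusion–exclusion: 40 − ⌊40/2⌋ − ⌊40/3⌋ + ⌊40/6⌋ = 13.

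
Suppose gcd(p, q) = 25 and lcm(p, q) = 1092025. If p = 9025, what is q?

3025

Using pq = gcd(p,q)·lcm(p,q) = 25·1092025 = 27300625, we get q = 27300625/9025 = 3025.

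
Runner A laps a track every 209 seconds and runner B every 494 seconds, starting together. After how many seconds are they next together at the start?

gcd first: 494 = 2·209 + 76; 209 = 2·76 + 57; 76 = 1·57 + 19; 57 = 3·19 + 0 → gcd = 19
lcm = 209·494/gcd = 103246/19 = 5434

5434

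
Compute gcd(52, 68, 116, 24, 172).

4

gcd(52, 68): 68 = 1·52 + 16; 52 = 3·16 + 4; 16 = 4·4 + 0 → 4
gcd(4, 116): 116 = 29·4 + 0 → 4
gcd(4, 24): 24 = 6·4 + 0 → 4
gcd(4, 172): 172 = 43·4 + 0 → 4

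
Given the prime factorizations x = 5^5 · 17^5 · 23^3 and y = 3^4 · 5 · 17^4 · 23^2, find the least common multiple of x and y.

max exponent per prime: 3^4 · 5^5 · 17^5 · 23^3 = 4372835655121875

4372835655121875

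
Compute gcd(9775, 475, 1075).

gcd(9775, 475): 9775 = 20·475 + 275; 475 = 1·275 + 200; 275 = 1·200 + 75; 200 = 2·75 + 50; 75 = 1·50 + 25; 50 = 2·25 + 0 → 25
gcd(25, 1075): 1075 = 43·25 + 0 → 25

25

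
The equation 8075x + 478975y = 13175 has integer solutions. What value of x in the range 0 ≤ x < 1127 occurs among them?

Euclid: 478975 = 59·8075 + 2550; 8075 = 3·2550 + 425; 2550 = 6·425 + 0 → gcd = 425; 13175 = 425·31.
Back-substitution yields 8075·(178) + 478975·(-3) = 425, so one solution is x = 178·31 = 5518, y = -3·31 = -93.
Solutions in x differ by 478975/425 = 1127; the one in [0, 1127) is 5518 mod 1127 = 1010.

1010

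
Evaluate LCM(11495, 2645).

6080855

11495 = 5 · 11² · 19; 2645 = 5 · 23²
max exponents: 5 · 11² · 19 · 23² = 6080855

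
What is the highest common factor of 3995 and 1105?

3995 = 5 · 17 · 47
1105 = 5 · 13 · 17
Common: 5 · 17 = 85

85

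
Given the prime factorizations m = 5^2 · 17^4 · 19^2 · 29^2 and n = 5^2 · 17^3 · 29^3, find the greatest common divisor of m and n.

min exponent per shared prime: 5^2 · 17^3 · 29^2 = 103295825

103295825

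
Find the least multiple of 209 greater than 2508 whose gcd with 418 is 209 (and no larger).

2717

gcd(x, 418) = 209 forces 209 | x; write x = 209s. Then gcd(209s, 209·2) = 209·gcd(s, 2), so need gcd(s, 2) = 1.
209s > 2508 gives s ≥ 13. The least s ≥ 13 coprime to 2 is 13, so x = 209·13 = 2717.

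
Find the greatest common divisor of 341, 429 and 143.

gcd(341, 429): 429 = 1·341 + 88; 341 = 3·88 + 77; 88 = 1·77 + 11; 77 = 7·11 + 0 → 11
gcd(11, 143): 143 = 13·11 + 0 → 11

11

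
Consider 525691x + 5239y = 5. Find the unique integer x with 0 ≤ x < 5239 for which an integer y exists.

2776

Reduce mod 5239: 525691x ≡ 5 (mod 5239). With g = gcd(525691, 5239) = 1 dividing 5, divide through: 525691x ≡ 5 (mod 5239).
Since gcd(525691, 5239) = 1, x ≡ 5·(525691)⁻¹ ≡ 2776 (mod 5239). Smallest non-negative: 2776.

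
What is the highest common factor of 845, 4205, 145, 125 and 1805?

5

845 = 5 · 13²; 4205 = 5 · 29²; 145 = 5 · 29; 125 = 5³; 1805 = 5 · 19²
gcd takes min exponent of each prime: 5 = 5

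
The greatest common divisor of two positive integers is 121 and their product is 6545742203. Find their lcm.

Since gcd(p,q)·lcm(p,q) = pq, lcm = 6545742203/121 = 54097043.

54097043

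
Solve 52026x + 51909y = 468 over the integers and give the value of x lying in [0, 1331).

Euclid: 52026 = 1·51909 + 117; 51909 = 443·117 + 78; 117 = 1·78 + 39; 78 = 2·39 + 0 → gcd = 39; 468 = 39·12.
Back-substitution yields 52026·(444) + 51909·(-445) = 39, so one solution is x = 444·12 = 5328, y = -445·12 = -5340.
Solutions in x differ by 51909/39 = 1331; the one in [0, 1331) is 5328 mod 1331 = 4.

4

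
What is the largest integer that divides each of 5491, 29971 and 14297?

17

5491 = 17² · 19; 29971 = 17 · 41 · 43; 14297 = 17 · 29²
gcd takes min exponent of each prime: 17 = 17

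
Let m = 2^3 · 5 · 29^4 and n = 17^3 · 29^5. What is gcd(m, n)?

min exponent per shared prime: 29^4 = 707281

707281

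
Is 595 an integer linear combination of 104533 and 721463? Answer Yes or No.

By Bézout, 104533x − 721463y = 595 has integer solutions iff gcd(104533, 721463) | 595.
Euclid: 721463 = 6·104533 + 94265; 104533 = 1·94265 + 10268; 94265 = 9·10268 + 1853; 10268 = 5·1853 + 1003; 1853 = 1·1003 + 850; 1003 = 1·850 + 153; 850 = 5·153 + 85; 153 = 1·85 + 68; 85 = 1·68 + 17; 68 = 4·17 + 0. gcd = 17; 595 mod 17 = 0. Yes.

Yes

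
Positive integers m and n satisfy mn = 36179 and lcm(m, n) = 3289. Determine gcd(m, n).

11

gcd·lcm = product, so gcd = 36179/3289 = 11.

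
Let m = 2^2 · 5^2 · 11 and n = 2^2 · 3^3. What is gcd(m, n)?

4

min exponent per shared prime: 2^2 = 4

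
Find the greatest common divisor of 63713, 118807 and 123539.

169

gcd(63713, 118807): 118807 = 1·63713 + 55094; 63713 = 1·55094 + 8619; 55094 = 6·8619 + 3380; 8619 = 2·3380 + 1859; 3380 = 1·1859 + 1521; 1859 = 1·1521 + 338; 1521 = 4·338 + 169; 338 = 2·169 + 0 → 169
gcd(169, 123539): 123539 = 731·169 + 0 → 169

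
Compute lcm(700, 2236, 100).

700 = 2² · 5² · 7; 2236 = 2² · 13 · 43; 100 = 2² · 5²
lcm takes max exponent of each prime: 2² · 5² · 7 · 13 · 43 = 391300

391300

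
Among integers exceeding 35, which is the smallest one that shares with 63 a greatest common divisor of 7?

49

gcd(t, 63) = 7 forces 7 | t; write t = 7s. Then gcd(7s, 7·9) = 7·gcd(s, 9), so need gcd(s, 9) = 1.
7s > 35 gives s ≥ 6. The least s ≥ 6 coprime to 9 is 7, so t = 7·7 = 49.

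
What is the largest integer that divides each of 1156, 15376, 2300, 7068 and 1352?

gcd(1156, 15376): 15376 = 13·1156 + 348; 1156 = 3·348 + 112; 348 = 3·112 + 12; 112 = 9·12 + 4; 12 = 3·4 + 0 → 4
gcd(4, 2300): 2300 = 575·4 + 0 → 4
gcd(4, 7068): 7068 = 1767·4 + 0 → 4
gcd(4, 1352): 1352 = 338·4 + 0 → 4

4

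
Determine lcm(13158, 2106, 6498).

555754446

lcm(13158, 2106) = 13158·2106/gcd = 27710748/18 = 1539486
lcm(1539486, 6498) = 1539486·6498/gcd = 10003580028/18 = 555754446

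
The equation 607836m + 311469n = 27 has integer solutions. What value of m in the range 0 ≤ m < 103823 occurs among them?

43868

gcd(607836, 311469) = 3 (Euclid: 607836 = 1·311469 + 296367; 311469 = 1·296367 + 15102; 296367 = 19·15102 + 9429; 15102 = 1·9429 + 5673; 9429 = 1·5673 + 3756; 5673 = 1·3756 + 1917; 3756 = 1·1917 + 1839; 1917 = 1·1839 + 78; 1839 = 23·78 + 45; 78 = 1·45 + 33; 45 = 1·33 + 12; 33 = 2·12 + 9; 12 = 1·9 + 3; 9 = 3·3 + 0), and 3 | 27.
Extended Euclid: 607836·(27946) + 311469·(-54537) = 3. Scale by 9: m₀ = 251514.
General solution m = m₀ + 103823t; reducing mod 103823 gives m = 43868 (and n = -85609).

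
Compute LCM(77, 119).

77 = 7 · 11; 119 = 7 · 17
max exponents: 7 · 11 · 17 = 1309

1309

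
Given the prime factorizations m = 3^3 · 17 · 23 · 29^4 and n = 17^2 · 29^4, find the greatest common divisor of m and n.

min exponent per shared prime: 17 · 29^4 = 12023777

12023777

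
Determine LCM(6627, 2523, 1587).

6627 = 3 · 47²; 2523 = 3 · 29²; 1587 = 3 · 23²
lcm takes max exponent of each prime: 3 · 23² · 29² · 47² = 2948279403

2948279403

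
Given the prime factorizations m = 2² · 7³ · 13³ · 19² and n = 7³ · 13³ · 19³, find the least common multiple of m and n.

max exponent per prime: 2² · 7³ · 13³ · 19³ = 20674973956

20674973956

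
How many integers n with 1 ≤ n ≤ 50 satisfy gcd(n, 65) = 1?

Prime factors of 65: 5, 13. Count integers ≤ 50 divisible by none of them.
By inclusion–exclusion: 50 − ⌊50/5⌋ − ⌊50/13⌋ + ⌊50/65⌋ = 37.

37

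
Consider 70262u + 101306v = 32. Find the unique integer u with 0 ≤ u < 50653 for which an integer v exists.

3557

Reduce mod 101306: 70262u ≡ 32 (mod 101306). With g = gcd(70262, 101306) = 2 dividing 32, divide through: 35131u ≡ 16 (mod 50653).
Since gcd(35131, 50653) = 1, u ≡ 16·(35131)⁻¹ ≡ 3557 (mod 50653). Smallest non-negative: 3557.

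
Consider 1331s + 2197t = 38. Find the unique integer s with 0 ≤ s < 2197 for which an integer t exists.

1994

Reduce mod 2197: 1331s ≡ 38 (mod 2197). With g = gcd(1331, 2197) = 1 dividing 38, divide through: 1331s ≡ 38 (mod 2197).
Since gcd(1331, 2197) = 1, s ≡ 38·(1331)⁻¹ ≡ 1994 (mod 2197). Smallest non-negative: 1994.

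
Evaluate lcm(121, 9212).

gcd first: 9212 = 76·121 + 16; 121 = 7·16 + 9; 16 = 1·9 + 7; 9 = 1·7 + 2; 7 = 3·2 + 1; 2 = 2·1 + 0 → gcd = 1
lcm = 121·9212/gcd = 1114652/1 = 1114652

1114652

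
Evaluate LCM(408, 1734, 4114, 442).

10910328

408 = 2³ · 3 · 17; 1734 = 2 · 3 · 17²; 4114 = 2 · 11² · 17; 442 = 2 · 13 · 17
lcm takes max exponent of each prime: 2³ · 3 · 11² · 13 · 17² = 10910328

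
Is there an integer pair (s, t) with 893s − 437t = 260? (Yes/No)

By Bézout, 893s − 437t = 260 has integer solutions iff gcd(893, 437) | 260.
Euclid: 893 = 2·437 + 19; 437 = 23·19 + 0. gcd = 19; 260 mod 19 = 13. No.

No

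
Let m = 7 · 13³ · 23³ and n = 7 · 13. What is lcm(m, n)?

187116293

max exponent per prime: 7 · 13³ · 23³ = 187116293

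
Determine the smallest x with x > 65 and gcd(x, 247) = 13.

78

247 = 13·19. Any x with gcd(x, 247) = 13 is a multiple of 13, say 13s, with s coprime to 19.
Need s > 65/13, so s ≥ 6. First s ≥ 6 with gcd(s, 19) = 1 is s = 6. Thus x = 13·6 = 78.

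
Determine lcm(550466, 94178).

gcd first: 550466 = 5·94178 + 79576; 94178 = 1·79576 + 14602; 79576 = 5·14602 + 6566; 14602 = 2·6566 + 1470; 6566 = 4·1470 + 686; 1470 = 2·686 + 98; 686 = 7·98 + 0 → gcd = 98
lcm = 550466·94178/gcd = 51841786948/98 = 528997826

528997826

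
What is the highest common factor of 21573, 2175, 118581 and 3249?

3

gcd(21573, 2175): 21573 = 9·2175 + 1998; 2175 = 1·1998 + 177; 1998 = 11·177 + 51; 177 = 3·51 + 24; 51 = 2·24 + 3; 24 = 8·3 + 0 → 3
gcd(3, 118581): 118581 = 39527·3 + 0 → 3
gcd(3, 3249): 3249 = 1083·3 + 0 → 3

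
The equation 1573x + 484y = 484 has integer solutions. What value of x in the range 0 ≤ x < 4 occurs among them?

Reduce mod 484: 1573x ≡ 484 (mod 484). With g = gcd(1573, 484) = 121 dividing 484, divide through: 13x ≡ 4 (mod 4).
Since gcd(13, 4) = 1, x ≡ 4·(13)⁻¹ ≡ 0 (mod 4). Smallest non-negative: 0.

0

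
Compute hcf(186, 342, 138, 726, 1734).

6

186 = 2 · 3 · 31; 342 = 2 · 3² · 19; 138 = 2 · 3 · 23; 726 = 2 · 3 · 11²; 1734 = 2 · 3 · 17²
gcd takes min exponent of each prime: 2 · 3 = 6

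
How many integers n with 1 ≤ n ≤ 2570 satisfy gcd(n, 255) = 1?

255 = 3·5·17. Inclusion–exclusion on these primes:
2570 − ⌊2570/3⌋ − ⌊2570/5⌋ − ⌊2570/17⌋ + ⌊2570/15⌋ + ⌊2570/51⌋ + ⌊2570/85⌋ − ⌊2570/255⌋ = 1290

1290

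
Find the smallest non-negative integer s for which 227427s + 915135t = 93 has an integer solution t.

Euclid: 915135 = 4·227427 + 5427; 227427 = 41·5427 + 4920; 5427 = 1·4920 + 507; 4920 = 9·507 + 357; 507 = 1·357 + 150; 357 = 2·150 + 57; 150 = 2·57 + 36; 57 = 1·36 + 21; 36 = 1·21 + 15; 21 = 1·15 + 6; 15 = 2·6 + 3; 6 = 2·3 + 0 → gcd = 3; 93 = 3·31.
Back-substitution yields 227427·(-128156) + 915135·(31849) = 3, so one solution is s = -128156·31 = -3972836, t = 31849·31 = 987319.
Solutions in s differ by 915135/3 = 305045; the one in [0, 305045) is -3972836 mod 305045 = 297794.

297794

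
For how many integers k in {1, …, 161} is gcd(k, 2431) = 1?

127

Prime factors of 2431: 11, 13, 17. Count integers ≤ 161 divisible by none of them.
By inclusion–exclusion: 161 − ⌊161/11⌋ − ⌊161/13⌋ − ⌊161/17⌋ + ⌊161/143⌋ + ⌊161/187⌋ + ⌊161/221⌋ − ⌊161/2431⌋ = 127.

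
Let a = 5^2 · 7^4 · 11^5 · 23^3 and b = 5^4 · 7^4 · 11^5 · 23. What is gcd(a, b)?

min exponent per shared prime: 5^2 · 7^4 · 11^5 · 23 = 222342984325

222342984325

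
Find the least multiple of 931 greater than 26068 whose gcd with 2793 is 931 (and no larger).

2793 = 931·3. Any t with gcd(t, 2793) = 931 is a multiple of 931, say 931s, with s coprime to 3.
Need s > 26068/931, so s ≥ 29. First s ≥ 29 with gcd(s, 3) = 1 is s = 29. Thus t = 931·29 = 26999.

26999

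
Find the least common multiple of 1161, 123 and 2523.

40032441

1161 = 3³ · 43; 123 = 3 · 41; 2523 = 3 · 29²
lcm takes max exponent of each prime: 3³ · 29² · 41 · 43 = 40032441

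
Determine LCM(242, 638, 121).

7018

lcm(242, 638) = 242·638/gcd = 154396/22 = 7018
lcm(7018, 121) = 7018·121/gcd = 849178/121 = 7018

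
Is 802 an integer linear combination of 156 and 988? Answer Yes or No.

By Bézout, 156u + 988v = 802 has integer solutions iff gcd(156, 988) | 802.
Euclid: 988 = 6·156 + 52; 156 = 3·52 + 0. gcd = 52; 802 mod 52 = 22. No.

No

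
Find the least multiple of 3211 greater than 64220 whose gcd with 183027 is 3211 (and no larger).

Multiples of 3211 above 64220: 3211·21, 3211·22, … . Need the cofactor coprime to 183027/3211 = 57.
Checking s = 21, 22, … the first with gcd(s, 57) = 1 is s = 22, giving 70642.

70642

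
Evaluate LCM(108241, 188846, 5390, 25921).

108241 = 7² · 47²; 188846 = 2 · 7² · 41 · 47; 5390 = 2 · 5 · 7² · 11; 25921 = 7² · 23²
lcm takes max exponent of each prime: 2 · 5 · 7² · 11 · 23² · 41 · 47² = 258240295390

258240295390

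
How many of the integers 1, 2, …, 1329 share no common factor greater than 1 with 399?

Prime factors of 399: 3, 7, 19. Count integers ≤ 1329 divisible by none of them.
By inclusion–exclusion: 1329 − ⌊1329/3⌋ − ⌊1329/7⌋ − ⌊1329/19⌋ + ⌊1329/21⌋ + ⌊1329/57⌋ + ⌊1329/133⌋ − ⌊1329/399⌋ = 720.

720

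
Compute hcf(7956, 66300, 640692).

gcd(7956, 66300): 66300 = 8·7956 + 2652; 7956 = 3·2652 + 0 → 2652
gcd(2652, 640692): 640692 = 241·2652 + 1560; 2652 = 1·1560 + 1092; 1560 = 1·1092 + 468; 1092 = 2·468 + 156; 468 = 3·156 + 0 → 156

156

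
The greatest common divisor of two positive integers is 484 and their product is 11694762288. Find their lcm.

For any two positive integers, gcd × lcm equals their product. Hence lcm = 11694762288 / 484 = 24162732.

24162732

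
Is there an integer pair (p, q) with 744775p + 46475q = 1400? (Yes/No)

Yes

By Bézout, 744775p + 46475q = 1400 has integer solutions iff gcd(744775, 46475) | 1400.
Euclid: 744775 = 16·46475 + 1175; 46475 = 39·1175 + 650; 1175 = 1·650 + 525; 650 = 1·525 + 125; 525 = 4·125 + 25; 125 = 5·25 + 0. gcd = 25; 1400 mod 25 = 0. Yes.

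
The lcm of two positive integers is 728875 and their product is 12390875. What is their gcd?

17

gcd·lcm = product, so gcd = 12390875/728875 = 17.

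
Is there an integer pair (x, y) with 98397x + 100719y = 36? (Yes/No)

gcd(98397, 100719): 100719 = 1·98397 + 2322; 98397 = 42·2322 + 873; 2322 = 2·873 + 576; 873 = 1·576 + 297; 576 = 1·297 + 279; 297 = 1·279 + 18; 279 = 15·18 + 9; 18 = 2·9 + 0 → 9
9 divides 36, so a solution exists.

Yes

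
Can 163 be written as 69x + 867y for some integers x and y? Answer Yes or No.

No

gcd(69, 867): 867 = 12·69 + 39; 69 = 1·39 + 30; 39 = 1·30 + 9; 30 = 3·9 + 3; 9 = 3·3 + 0 → 3
3 does not divide 163, so a solution does not exist.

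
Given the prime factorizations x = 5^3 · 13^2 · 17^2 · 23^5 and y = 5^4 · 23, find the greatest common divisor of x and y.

min exponent per shared prime: 5^3 · 23 = 2875

2875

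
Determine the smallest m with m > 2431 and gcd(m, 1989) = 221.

Multiples of 221 above 2431: 221·12, 221·13, … . Need the cofactor coprime to 1989/221 = 9.
Checking s = 12, 13, … the first with gcd(s, 9) = 1 is s = 13, giving 2873.

2873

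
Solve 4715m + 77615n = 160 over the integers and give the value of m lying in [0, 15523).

7457

Reduce mod 77615: 4715m ≡ 160 (mod 77615). With g = gcd(4715, 77615) = 5 dividing 160, divide through: 943m ≡ 32 (mod 15523).
Since gcd(943, 15523) = 1, m ≡ 32·(943)⁻¹ ≡ 7457 (mod 15523). Smallest non-negative: 7457.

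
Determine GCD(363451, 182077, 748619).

gcd(363451, 182077): 363451 = 1·182077 + 181374; 182077 = 1·181374 + 703; 181374 = 258·703 + 0 → 703
gcd(703, 748619): 748619 = 1064·703 + 627; 703 = 1·627 + 76; 627 = 8·76 + 19; 76 = 4·19 + 0 → 19

19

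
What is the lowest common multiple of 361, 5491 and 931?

361 = 19²; 5491 = 17² · 19; 931 = 7² · 19
lcm takes max exponent of each prime: 7² · 17² · 19² = 5112121

5112121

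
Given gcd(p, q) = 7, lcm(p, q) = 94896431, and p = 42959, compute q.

15463

p·q = gcd·lcm = 7·94896431 = 664275017, so q = 664275017/42959 = 15463.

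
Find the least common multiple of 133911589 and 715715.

gcd first: 133911589 = 187·715715 + 72884; 715715 = 9·72884 + 59759; 72884 = 1·59759 + 13125; 59759 = 4·13125 + 7259; 13125 = 1·7259 + 5866; 7259 = 1·5866 + 1393; 5866 = 4·1393 + 294; 1393 = 4·294 + 217; 294 = 1·217 + 77; 217 = 2·77 + 63; 77 = 1·63 + 14; 63 = 4·14 + 7; 14 = 2·7 + 0 → gcd = 7
lcm = 133911589·715715/gcd = 95842532921135/7 = 13691790417305

13691790417305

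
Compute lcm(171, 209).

gcd first: 209 = 1·171 + 38; 171 = 4·38 + 19; 38 = 2·19 + 0 → gcd = 19
lcm = 171·209/gcd = 35739/19 = 1881

1881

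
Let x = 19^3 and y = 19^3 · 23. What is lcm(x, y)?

max exponent per prime: 19^3 · 23 = 157757

157757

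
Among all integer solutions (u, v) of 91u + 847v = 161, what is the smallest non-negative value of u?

gcd(91, 847) = 7 (Euclid: 847 = 9·91 + 28; 91 = 3·28 + 7; 28 = 4·7 + 0), and 7 | 161.
Extended Euclid: 91·(28) + 847·(-3) = 7. Scale by 23: u₀ = 644.
General solution u = u₀ + 121t; reducing mod 121 gives u = 39 (and v = -4).

39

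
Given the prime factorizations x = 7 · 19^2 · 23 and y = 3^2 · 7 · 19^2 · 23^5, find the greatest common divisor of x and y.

min exponent per shared prime: 7 · 19^2 · 23 = 58121

58121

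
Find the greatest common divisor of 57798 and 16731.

Euclid: 57798 = 3·16731 + 7605; 16731 = 2·7605 + 1521; 7605 = 5·1521 + 0. Last nonzero remainder: 1521.

1521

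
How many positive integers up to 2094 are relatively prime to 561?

561 = 3·11·17. Inclusion–exclusion on these primes:
2094 − ⌊2094/3⌋ − ⌊2094/11⌋ − ⌊2094/17⌋ + ⌊2094/33⌋ + ⌊2094/51⌋ + ⌊2094/187⌋ − ⌊2094/561⌋ = 1195

1195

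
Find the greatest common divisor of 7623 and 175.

7623 = 3² · 7 · 11²
175 = 5² · 7
Common: 7 = 7

7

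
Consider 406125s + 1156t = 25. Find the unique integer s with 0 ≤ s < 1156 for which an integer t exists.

gcd(406125, 1156) = 1 (Euclid: 406125 = 351·1156 + 369; 1156 = 3·369 + 49; 369 = 7·49 + 26; 49 = 1·26 + 23; 26 = 1·23 + 3; 23 = 7·3 + 2; 3 = 1·2 + 1; 2 = 2·1 + 0), and 1 | 25.
Extended Euclid: 406125·(401) + 1156·(-140879) = 1. Scale by 25: s₀ = 10025.
General solution s = s₀ + 1156k; reducing mod 1156 gives s = 777 (and t = -272975).

777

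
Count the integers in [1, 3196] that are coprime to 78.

78 = 2·3·13. Inclusion–exclusion on these primes:
3196 − ⌊3196/2⌋ − ⌊3196/3⌋ − ⌊3196/13⌋ + ⌊3196/6⌋ + ⌊3196/26⌋ + ⌊3196/39⌋ − ⌊3196/78⌋ = 983

983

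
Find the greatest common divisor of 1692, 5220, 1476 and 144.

gcd(1692, 5220): 5220 = 3·1692 + 144; 1692 = 11·144 + 108; 144 = 1·108 + 36; 108 = 3·36 + 0 → 36
gcd(36, 1476): 1476 = 41·36 + 0 → 36
gcd(36, 144): 144 = 4·36 + 0 → 36

36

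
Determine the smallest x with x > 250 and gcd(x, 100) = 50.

350

gcd(x, 100) = 50 forces 50 | x; write x = 50s. Then gcd(50s, 50·2) = 50·gcd(s, 2), so need gcd(s, 2) = 1.
50s > 250 gives s ≥ 6. The least s ≥ 6 coprime to 2 is 7, so x = 50·7 = 350.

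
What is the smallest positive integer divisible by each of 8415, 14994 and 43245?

792507870

lcm(8415, 14994) = 8415·14994/gcd = 126174510/153 = 824670
lcm(824670, 43245) = 824670·43245/gcd = 35662854150/45 = 792507870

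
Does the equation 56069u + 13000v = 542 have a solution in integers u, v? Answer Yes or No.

gcd(56069, 13000): 56069 = 4·13000 + 4069; 13000 = 3·4069 + 793; 4069 = 5·793 + 104; 793 = 7·104 + 65; 104 = 1·65 + 39; 65 = 1·39 + 26; 39 = 1·26 + 13; 26 = 2·13 + 0 → 13
13 does not divide 542, so a solution does not exist.

No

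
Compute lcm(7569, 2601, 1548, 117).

4891118076

7569 = 3² · 29²; 2601 = 3² · 17²; 1548 = 2² · 3² · 43; 117 = 3² · 13
lcm takes max exponent of each prime: 2² · 3² · 13 · 17² · 29² · 43 = 4891118076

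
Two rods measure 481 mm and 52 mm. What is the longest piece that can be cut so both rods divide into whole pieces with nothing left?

Euclid: 481 = 9·52 + 13; 52 = 4·13 + 0. Last nonzero remainder: 13.

13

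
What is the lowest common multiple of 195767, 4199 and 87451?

lcm(195767, 4199) = 195767·4199/gcd = 822025633/13 = 63232741
lcm(63232741, 87451) = 63232741·87451/gcd = 5529766433191/13 = 425366648707

425366648707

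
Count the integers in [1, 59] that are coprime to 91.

47

Prime factors of 91: 7, 13. Count integers ≤ 59 divisible by none of them.
By inclusion–exclusion: 59 − ⌊59/7⌋ − ⌊59/13⌋ + ⌊59/91⌋ = 47.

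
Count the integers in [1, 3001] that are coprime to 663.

663 = 3·13·17. Inclusion–exclusion on these primes:
3001 − ⌊3001/3⌋ − ⌊3001/13⌋ − ⌊3001/17⌋ + ⌊3001/39⌋ + ⌊3001/51⌋ + ⌊3001/221⌋ − ⌊3001/663⌋ = 1738

1738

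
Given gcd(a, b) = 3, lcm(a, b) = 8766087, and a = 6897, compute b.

3813

Using ab = gcd(a,b)·lcm(a,b) = 3·8766087 = 26298261, we get b = 26298261/6897 = 3813.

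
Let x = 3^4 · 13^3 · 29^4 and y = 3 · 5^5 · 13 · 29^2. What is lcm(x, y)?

393330015365625

max exponent per prime: 3^4 · 5^5 · 13^3 · 29^4 = 393330015365625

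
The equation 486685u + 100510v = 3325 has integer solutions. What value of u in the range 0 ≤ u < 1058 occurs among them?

665

gcd(486685, 100510) = 95 (Euclid: 486685 = 4·100510 + 84645; 100510 = 1·84645 + 15865; 84645 = 5·15865 + 5320; 15865 = 2·5320 + 5225; 5320 = 1·5225 + 95; 5225 = 55·95 + 0), and 95 | 3325.
Extended Euclid: 486685·(19) + 100510·(-92) = 95. Scale by 35: u₀ = 665.
General solution u = u₀ + 1058t; reducing mod 1058 gives u = 665 (and v = -3220).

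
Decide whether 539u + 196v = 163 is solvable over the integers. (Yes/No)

gcd(539, 196): 539 = 2·196 + 147; 196 = 1·147 + 49; 147 = 3·49 + 0 → 49
49 does not divide 163, so a solution does not exist.

No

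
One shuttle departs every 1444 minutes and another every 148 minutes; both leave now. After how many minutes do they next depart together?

53428

1444 = 2² · 19²; 148 = 2² · 37
max exponents: 2² · 19² · 37 = 53428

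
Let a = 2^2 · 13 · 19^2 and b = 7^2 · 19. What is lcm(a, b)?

max exponent per prime: 2^2 · 7^2 · 13 · 19^2 = 919828

919828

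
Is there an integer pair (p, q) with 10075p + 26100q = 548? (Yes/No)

gcd(10075, 26100): 26100 = 2·10075 + 5950; 10075 = 1·5950 + 4125; 5950 = 1·4125 + 1825; 4125 = 2·1825 + 475; 1825 = 3·475 + 400; 475 = 1·400 + 75; 400 = 5·75 + 25; 75 = 3·25 + 0 → 25
25 does not divide 548, so a solution does not exist.

No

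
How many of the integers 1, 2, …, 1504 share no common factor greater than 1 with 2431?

1189

Prime factors of 2431: 11, 13, 17. Count integers ≤ 1504 divisible by none of them.
By inclusion–exclusion: 1504 − ⌊1504/11⌋ − ⌊1504/13⌋ − ⌊1504/17⌋ + ⌊1504/143⌋ + ⌊1504/187⌋ + ⌊1504/221⌋ − ⌊1504/2431⌋ = 1189.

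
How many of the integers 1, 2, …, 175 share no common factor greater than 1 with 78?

78 = 2·3·13. Inclusion–exclusion on these primes:
175 − ⌊175/2⌋ − ⌊175/3⌋ − ⌊175/13⌋ + ⌊175/6⌋ + ⌊175/26⌋ + ⌊175/39⌋ − ⌊175/78⌋ = 54

54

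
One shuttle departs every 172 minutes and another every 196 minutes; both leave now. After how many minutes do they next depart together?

8428

gcd first: 196 = 1·172 + 24; 172 = 7·24 + 4; 24 = 6·4 + 0 → gcd = 4
lcm = 172·196/gcd = 33712/4 = 8428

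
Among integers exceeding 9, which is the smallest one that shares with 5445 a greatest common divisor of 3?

gcd(k, 5445) = 3 forces 3 | k; write k = 3s. Then gcd(3s, 3·1815) = 3·gcd(s, 1815), so need gcd(s, 1815) = 1.
3s > 9 gives s ≥ 4. The least s ≥ 4 coprime to 1815 is 4, so k = 3·4 = 12.

12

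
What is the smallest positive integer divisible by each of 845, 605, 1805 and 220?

147641780

lcm(845, 605) = 845·605/gcd = 511225/5 = 102245
lcm(102245, 1805) = 102245·1805/gcd = 184552225/5 = 36910445
lcm(36910445, 220) = 36910445·220/gcd = 8120297900/55 = 147641780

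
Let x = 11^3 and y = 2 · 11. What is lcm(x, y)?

2662

max exponent per prime: 2 · 11^3 = 2662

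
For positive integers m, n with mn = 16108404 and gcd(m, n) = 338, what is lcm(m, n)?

For any two positive integers, gcd × lcm equals their product. Hence lcm = 16108404 / 338 = 47658.

47658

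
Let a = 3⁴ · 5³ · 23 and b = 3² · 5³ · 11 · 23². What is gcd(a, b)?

25875

min exponent per shared prime: 3² · 5³ · 23 = 25875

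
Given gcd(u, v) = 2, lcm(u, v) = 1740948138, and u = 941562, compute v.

u·v = gcd·lcm = 2·1740948138 = 3481896276, so v = 3481896276/941562 = 3698.

3698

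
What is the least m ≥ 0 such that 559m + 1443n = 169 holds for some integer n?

Euclid: 1443 = 2·559 + 325; 559 = 1·325 + 234; 325 = 1·234 + 91; 234 = 2·91 + 52; 91 = 1·52 + 39; 52 = 1·39 + 13; 39 = 3·13 + 0 → gcd = 13; 169 = 13·13.
Back-substitution yields 559·(31) + 1443·(-12) = 13, so one solution is m = 31·13 = 403, n = -12·13 = -156.
Solutions in m differ by 1443/13 = 111; the one in [0, 111) is 403 mod 111 = 70.

70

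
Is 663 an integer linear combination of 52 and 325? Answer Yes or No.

Yes

By Bézout, 52x + 325y = 663 has integer solutions iff gcd(52, 325) | 663.
Euclid: 325 = 6·52 + 13; 52 = 4·13 + 0. gcd = 13; 663 mod 13 = 0. Yes.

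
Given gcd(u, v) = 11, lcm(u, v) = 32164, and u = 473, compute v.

u·v = gcd·lcm = 11·32164 = 353804, so v = 353804/473 = 748.

748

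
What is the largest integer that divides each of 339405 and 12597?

51

339405 = 3 · 5 · 11³ · 17
12597 = 3 · 13 · 17 · 19
Common: 3 · 17 = 51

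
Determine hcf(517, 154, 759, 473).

11

517 = 11 · 47; 154 = 2 · 7 · 11; 759 = 3 · 11 · 23; 473 = 11 · 43
gcd takes min exponent of each prime: 11 = 11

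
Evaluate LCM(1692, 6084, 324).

2573532

1692 = 2² · 3² · 47; 6084 = 2² · 3² · 13²; 324 = 2² · 3⁴
lcm takes max exponent of each prime: 2² · 3⁴ · 13² · 47 = 2573532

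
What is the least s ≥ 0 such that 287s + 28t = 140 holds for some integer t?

gcd(287, 28) = 7 (Euclid: 287 = 10·28 + 7; 28 = 4·7 + 0), and 7 | 140.
Extended Euclid: 287·(1) + 28·(-10) = 7. Scale by 20: s₀ = 20.
General solution s = s₀ + 4k; reducing mod 4 gives s = 0 (and t = 5).

0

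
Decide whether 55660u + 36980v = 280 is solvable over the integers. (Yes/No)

Yes

gcd(55660, 36980): 55660 = 1·36980 + 18680; 36980 = 1·18680 + 18300; 18680 = 1·18300 + 380; 18300 = 48·380 + 60; 380 = 6·60 + 20; 60 = 3·20 + 0 → 20
20 divides 280, so a solution exists.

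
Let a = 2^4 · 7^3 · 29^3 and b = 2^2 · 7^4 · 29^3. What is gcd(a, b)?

33461708

min exponent per shared prime: 2^2 · 7^3 · 29^3 = 33461708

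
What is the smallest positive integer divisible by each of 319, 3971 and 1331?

13934239

lcm(319, 3971) = 319·3971/gcd = 1266749/11 = 115159
lcm(115159, 1331) = 115159·1331/gcd = 153276629/11 = 13934239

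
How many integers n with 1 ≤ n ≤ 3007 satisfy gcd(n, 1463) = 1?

2220

Prime factors of 1463: 7, 11, 19. Count integers ≤ 3007 divisible by none of them.
By inclusion–exclusion: 3007 − ⌊3007/7⌋ − ⌊3007/11⌋ − ⌊3007/19⌋ + ⌊3007/77⌋ + ⌊3007/133⌋ + ⌊3007/209⌋ − ⌊3007/1463⌋ = 2220.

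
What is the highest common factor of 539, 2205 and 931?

gcd(539, 2205): 2205 = 4·539 + 49; 539 = 11·49 + 0 → 49
gcd(49, 931): 931 = 19·49 + 0 → 49

49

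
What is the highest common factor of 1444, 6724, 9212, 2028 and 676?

4

gcd(1444, 6724): 6724 = 4·1444 + 948; 1444 = 1·948 + 496; 948 = 1·496 + 452; 496 = 1·452 + 44; 452 = 10·44 + 12; 44 = 3·12 + 8; 12 = 1·8 + 4; 8 = 2·4 + 0 → 4
gcd(4, 9212): 9212 = 2303·4 + 0 → 4
gcd(4, 2028): 2028 = 507·4 + 0 → 4
gcd(4, 676): 676 = 169·4 + 0 → 4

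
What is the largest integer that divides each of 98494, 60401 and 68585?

gcd(98494, 60401): 98494 = 1·60401 + 38093; 60401 = 1·38093 + 22308; 38093 = 1·22308 + 15785; 22308 = 1·15785 + 6523; 15785 = 2·6523 + 2739; 6523 = 2·2739 + 1045; 2739 = 2·1045 + 649; 1045 = 1·649 + 396; 649 = 1·396 + 253; 396 = 1·253 + 143; 253 = 1·143 + 110; 143 = 1·110 + 33; 110 = 3·33 + 11; 33 = 3·11 + 0 → 11
gcd(11, 68585): 68585 = 6235·11 + 0 → 11

11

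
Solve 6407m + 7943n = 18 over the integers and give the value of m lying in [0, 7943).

1148

Reduce mod 7943: 6407m ≡ 18 (mod 7943). With g = gcd(6407, 7943) = 1 dividing 18, divide through: 6407m ≡ 18 (mod 7943).
Since gcd(6407, 7943) = 1, m ≡ 18·(6407)⁻¹ ≡ 1148 (mod 7943). Smallest non-negative: 1148.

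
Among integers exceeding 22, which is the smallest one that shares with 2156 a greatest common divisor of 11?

33

Multiples of 11 above 22: 11·3, 11·4, … . Need the cofactor coprime to 2156/11 = 196.
Checking s = 3, 4, … the first with gcd(s, 196) = 1 is s = 3, giving 33.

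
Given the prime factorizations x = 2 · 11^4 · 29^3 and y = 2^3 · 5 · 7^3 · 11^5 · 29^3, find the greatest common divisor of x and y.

min exponent per shared prime: 2 · 11^4 · 29^3 = 714158698

714158698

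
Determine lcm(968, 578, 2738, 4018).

968 = 2³ · 11²; 578 = 2 · 17²; 2738 = 2 · 37²; 4018 = 2 · 7² · 41
lcm takes max exponent of each prime: 2³ · 7² · 11² · 17² · 37² · 41 = 769407800392

769407800392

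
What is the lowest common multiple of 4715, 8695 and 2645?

188585855

lcm(4715, 8695) = 4715·8695/gcd = 40996925/5 = 8199385
lcm(8199385, 2645) = 8199385·2645/gcd = 21687373325/115 = 188585855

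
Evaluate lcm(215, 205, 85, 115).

lcm(215, 205) = 215·205/gcd = 44075/5 = 8815
lcm(8815, 85) = 8815·85/gcd = 749275/5 = 149855
lcm(149855, 115) = 149855·115/gcd = 17233325/5 = 3446665

3446665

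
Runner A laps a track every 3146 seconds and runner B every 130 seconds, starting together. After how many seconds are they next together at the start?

15730

3146 = 2 · 11² · 13; 130 = 2 · 5 · 13
max exponents: 2 · 5 · 11² · 13 = 15730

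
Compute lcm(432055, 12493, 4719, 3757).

lcm(432055, 12493) = 432055·12493/gcd = 5397663115/13 = 415204855
lcm(415204855, 4719) = 415204855·4719/gcd = 1959351710745/13 = 150719362365
lcm(150719362365, 3757) = 150719362365·3757/gcd = 566252644405305/3757 = 150719362365

150719362365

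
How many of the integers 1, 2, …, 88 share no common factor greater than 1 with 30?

Prime factors of 30: 2, 3, 5. Count integers ≤ 88 divisible by none of them.
By inclusion–exclusion: 88 − ⌊88/2⌋ − ⌊88/3⌋ − ⌊88/5⌋ + ⌊88/6⌋ + ⌊88/10⌋ + ⌊88/15⌋ − ⌊88/30⌋ = 23.

23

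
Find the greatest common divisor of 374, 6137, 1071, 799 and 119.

17

374 = 2 · 11 · 17; 6137 = 17 · 19²; 1071 = 3² · 7 · 17; 799 = 17 · 47; 119 = 7 · 17
gcd takes min exponent of each prime: 17 = 17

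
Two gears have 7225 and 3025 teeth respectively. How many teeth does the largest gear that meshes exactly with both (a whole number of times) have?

25

Euclid: 7225 = 2·3025 + 1175; 3025 = 2·1175 + 675; 1175 = 1·675 + 500; 675 = 1·500 + 175; 500 = 2·175 + 150; 175 = 1·150 + 25; 150 = 6·25 + 0. Last nonzero remainder: 25.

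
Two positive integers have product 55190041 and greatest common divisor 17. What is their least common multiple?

3246473

gcd·lcm = product, so lcm = 55190041/17 = 3246473.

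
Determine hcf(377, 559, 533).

gcd(377, 559): 559 = 1·377 + 182; 377 = 2·182 + 13; 182 = 14·13 + 0 → 13
gcd(13, 533): 533 = 41·13 + 0 → 13

13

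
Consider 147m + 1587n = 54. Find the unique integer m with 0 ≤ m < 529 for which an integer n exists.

Euclid: 1587 = 10·147 + 117; 147 = 1·117 + 30; 117 = 3·30 + 27; 30 = 1·27 + 3; 27 = 9·3 + 0 → gcd = 3; 54 = 3·18.
Back-substitution yields 147·(54) + 1587·(-5) = 3, so one solution is m = 54·18 = 972, n = -5·18 = -90.
Solutions in m differ by 1587/3 = 529; the one in [0, 529) is 972 mod 529 = 443.

443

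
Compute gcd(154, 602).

Euclid: 602 = 3·154 + 140; 154 = 1·140 + 14; 140 = 10·14 + 0. Last nonzero remainder: 14.

14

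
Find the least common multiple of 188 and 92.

4324

188 = 2² · 47; 92 = 2² · 23
max exponents: 2² · 23 · 47 = 4324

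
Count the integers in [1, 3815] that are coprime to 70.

1308

70 = 2·5·7. Inclusion–exclusion on these primes:
3815 − ⌊3815/2⌋ − ⌊3815/5⌋ − ⌊3815/7⌋ + ⌊3815/10⌋ + ⌊3815/14⌋ + ⌊3815/35⌋ − ⌊3815/70⌋ = 1308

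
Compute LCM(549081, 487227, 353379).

549081 = 3² · 13² · 19²; 487227 = 3 · 13² · 31²; 353379 = 3 · 13² · 17 · 41
lcm takes max exponent of each prime: 3² · 13² · 17 · 19² · 31² · 41 = 367783788177

367783788177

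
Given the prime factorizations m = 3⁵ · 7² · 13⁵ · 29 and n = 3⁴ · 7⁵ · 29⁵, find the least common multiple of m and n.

max exponent per prime: 3⁵ · 7⁵ · 13⁵ · 29⁵ = 31103067630713799357

31103067630713799357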